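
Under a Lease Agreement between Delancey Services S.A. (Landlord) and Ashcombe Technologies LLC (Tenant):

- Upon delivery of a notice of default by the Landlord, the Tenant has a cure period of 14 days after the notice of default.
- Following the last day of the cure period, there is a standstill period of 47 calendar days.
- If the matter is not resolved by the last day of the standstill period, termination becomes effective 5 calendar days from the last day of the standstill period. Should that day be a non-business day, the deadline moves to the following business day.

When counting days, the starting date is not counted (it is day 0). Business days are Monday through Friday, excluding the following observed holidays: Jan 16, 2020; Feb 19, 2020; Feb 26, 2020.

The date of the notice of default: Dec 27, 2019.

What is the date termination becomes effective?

Mar 2, 2020

Adding 14 calendar days to Dec 27, 2019 gives Jan 10, 2020, which is the last day of the cure period.
Adding 47 calendar days to Jan 10, 2020 gives Feb 26, 2020, which is the last day of the standstill period.
The date termination becomes effective: 5 calendar days after Feb 26, 2020 is Mar 2, 2020. Mar 2, 2020 is a Monday and is not a listed holiday, so no roll-forward applies.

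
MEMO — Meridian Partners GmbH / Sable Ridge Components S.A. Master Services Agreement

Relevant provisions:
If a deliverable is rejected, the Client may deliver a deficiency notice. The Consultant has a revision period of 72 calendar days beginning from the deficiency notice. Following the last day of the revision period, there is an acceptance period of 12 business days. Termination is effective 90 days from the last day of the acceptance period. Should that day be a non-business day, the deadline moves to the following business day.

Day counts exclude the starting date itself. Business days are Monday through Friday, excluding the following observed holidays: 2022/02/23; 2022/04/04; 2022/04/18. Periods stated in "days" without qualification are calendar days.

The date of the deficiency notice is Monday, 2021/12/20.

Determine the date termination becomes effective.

2022/06/16

Adding 72 calendar days to 2021/12/20 gives 2022/03/02, which is the last day of the revision period.
The last day of the acceptance period: 12 business days after Wednesday, 2022/03/02, skipping weekends — Mar 3, Mar 4, Mar 7, Mar 8, …, Mar 16, Mar 17, Mar 18 — lands on Friday, 2022/03/18.
The date termination becomes effective: 90 calendar days after 2022/03/18 is 2022/06/16. 2022/06/16 is a Thursday and is not a listed holiday, so no roll-forward applies.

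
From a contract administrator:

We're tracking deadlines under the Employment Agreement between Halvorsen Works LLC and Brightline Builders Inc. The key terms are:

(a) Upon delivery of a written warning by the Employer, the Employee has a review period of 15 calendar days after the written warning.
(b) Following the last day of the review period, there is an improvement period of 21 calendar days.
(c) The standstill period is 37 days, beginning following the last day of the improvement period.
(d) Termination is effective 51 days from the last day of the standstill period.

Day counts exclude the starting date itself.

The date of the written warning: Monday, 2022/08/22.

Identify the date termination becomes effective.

2022/12/24

The last day of the review period: 15 calendar days after 2022/08/22 is 2022/09/06.
The last day of the improvement period: 21 calendar days after 2022/09/06 is 2022/09/27.
The last day of the standstill period: 2022/09/27 + 37 days = 2022/11/03.
Adding 51 calendar days to 2022/11/03 gives 2022/12/24, which is the date termination becomes effective.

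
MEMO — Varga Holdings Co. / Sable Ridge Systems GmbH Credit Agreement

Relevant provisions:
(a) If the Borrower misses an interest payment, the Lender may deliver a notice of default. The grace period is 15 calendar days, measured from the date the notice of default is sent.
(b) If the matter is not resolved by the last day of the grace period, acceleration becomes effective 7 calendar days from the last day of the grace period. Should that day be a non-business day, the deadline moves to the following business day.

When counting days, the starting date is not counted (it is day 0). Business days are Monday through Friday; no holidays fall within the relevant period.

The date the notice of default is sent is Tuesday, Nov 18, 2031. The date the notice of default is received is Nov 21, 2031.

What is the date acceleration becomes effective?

The last day of the grace period: 15 calendar days after Nov 18, 2031 is Dec 3, 2031.
The date acceleration becomes effective: Dec 3, 2031 + 7 days = Dec 10, 2031. Dec 10, 2031 is a Wednesday, so no roll-forward applies.

Dec 10, 2031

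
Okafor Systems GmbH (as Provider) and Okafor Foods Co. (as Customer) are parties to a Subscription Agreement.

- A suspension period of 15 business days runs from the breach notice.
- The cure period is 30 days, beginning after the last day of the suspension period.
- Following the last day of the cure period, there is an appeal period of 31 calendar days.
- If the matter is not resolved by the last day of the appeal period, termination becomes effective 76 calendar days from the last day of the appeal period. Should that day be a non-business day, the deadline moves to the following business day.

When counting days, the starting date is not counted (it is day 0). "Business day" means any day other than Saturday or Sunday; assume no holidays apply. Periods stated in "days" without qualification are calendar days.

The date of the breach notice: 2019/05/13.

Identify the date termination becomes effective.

2019/10/18

From Monday, 2019/05/13, 15 business days (May 14, May 15, May 16, May 17, …, May 30, May 31, Jun 3, skipping weekends) brings us to Monday, 2019/06/03, which is the last day of the suspension period.
The last day of the cure period: 30 calendar days after 2019/06/03 is 2019/07/03.
The last day of the appeal period: 31 calendar days after 2019/07/03 is 2019/08/03.
Adding 76 calendar days to 2019/08/03 gives 2019/10/18, which is the date termination becomes effective. 2019/10/18 is a Friday, so no roll-forward applies.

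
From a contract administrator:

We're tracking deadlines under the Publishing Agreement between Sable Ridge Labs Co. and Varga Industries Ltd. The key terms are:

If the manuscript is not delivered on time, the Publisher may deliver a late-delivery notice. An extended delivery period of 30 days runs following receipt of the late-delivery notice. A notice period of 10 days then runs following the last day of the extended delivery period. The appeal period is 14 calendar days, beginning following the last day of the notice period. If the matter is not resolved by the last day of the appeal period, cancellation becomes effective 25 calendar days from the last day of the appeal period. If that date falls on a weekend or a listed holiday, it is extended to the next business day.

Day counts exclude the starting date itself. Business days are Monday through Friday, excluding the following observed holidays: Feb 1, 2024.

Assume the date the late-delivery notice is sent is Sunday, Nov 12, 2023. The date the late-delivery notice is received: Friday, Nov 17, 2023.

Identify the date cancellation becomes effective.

The last day of the extended delivery period: 30 calendar days after Nov 17, 2023 is Dec 17, 2023.
The last day of the notice period: Dec 17, 2023 + 10 days = Dec 27, 2023.
The last day of the appeal period: 14 calendar days after Dec 27, 2023 is Jan 10, 2024.
The date cancellation becomes effective: Jan 10, 2024 + 25 days = Feb 4, 2024. That falls on a Sunday, so it rolls to the next business day, Monday, Feb 5, 2024.

Feb 5, 2024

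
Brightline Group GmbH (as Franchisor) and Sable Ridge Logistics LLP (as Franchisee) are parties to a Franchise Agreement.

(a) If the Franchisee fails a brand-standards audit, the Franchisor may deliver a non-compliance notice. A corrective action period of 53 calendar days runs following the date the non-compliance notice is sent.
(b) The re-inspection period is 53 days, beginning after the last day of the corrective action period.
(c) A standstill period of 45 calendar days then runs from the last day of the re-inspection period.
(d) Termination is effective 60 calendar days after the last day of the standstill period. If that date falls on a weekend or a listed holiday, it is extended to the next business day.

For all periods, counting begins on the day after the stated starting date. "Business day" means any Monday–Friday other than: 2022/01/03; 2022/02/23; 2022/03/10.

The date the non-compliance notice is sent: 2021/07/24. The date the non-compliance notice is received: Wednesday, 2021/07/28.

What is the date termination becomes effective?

The last day of the corrective action period: 53 calendar days after 2021/07/24 is 2021/09/15.
Adding 53 calendar days to 2021/09/15 gives 2021/11/07, which is the last day of the re-inspection period.
The last day of the standstill period: 45 calendar days after 2021/11/07 is 2021/12/22.
Adding 60 calendar days to 2021/12/22 gives 2022/02/20, which is the date termination becomes effective. That falls on a Sunday, so it rolls to the next business day, Monday, 2022/02/21.

2022/02/21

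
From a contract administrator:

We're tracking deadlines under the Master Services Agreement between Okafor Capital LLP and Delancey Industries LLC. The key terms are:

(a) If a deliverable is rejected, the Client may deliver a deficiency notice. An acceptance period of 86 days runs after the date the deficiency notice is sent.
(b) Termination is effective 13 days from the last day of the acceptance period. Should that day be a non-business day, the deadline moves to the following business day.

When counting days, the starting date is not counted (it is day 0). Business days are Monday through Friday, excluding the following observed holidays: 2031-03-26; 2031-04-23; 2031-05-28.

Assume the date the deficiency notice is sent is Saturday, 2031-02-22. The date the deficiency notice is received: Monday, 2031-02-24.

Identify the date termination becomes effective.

2031-06-02

The last day of the acceptance period: 2031-02-22 + 86 days = 2031-05-19.
The date termination becomes effective: 13 calendar days after 2031-05-19 is 2031-06-01. That falls on a Sunday, so it rolls to the next business day, Monday, 2031-06-02.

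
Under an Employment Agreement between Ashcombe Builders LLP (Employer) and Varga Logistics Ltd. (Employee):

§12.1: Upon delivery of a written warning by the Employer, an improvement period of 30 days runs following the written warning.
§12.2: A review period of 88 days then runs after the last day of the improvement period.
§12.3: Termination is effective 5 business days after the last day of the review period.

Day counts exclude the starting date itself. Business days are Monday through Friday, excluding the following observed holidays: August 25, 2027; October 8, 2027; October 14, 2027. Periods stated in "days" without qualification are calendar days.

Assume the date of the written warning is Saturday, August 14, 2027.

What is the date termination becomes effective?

The last day of the improvement period: 30 calendar days after August 14, 2027 is September 13, 2027.
Adding 88 calendar days to September 13, 2027 gives December 10, 2027, which is the last day of the review period.
From Friday, December 10, 2027, 5 business days (Dec 13, Dec 14, Dec 15, Dec 16, Dec 17, skipping weekends) brings us to Friday, December 17, 2027, which is the date termination becomes effective.

December 17, 2027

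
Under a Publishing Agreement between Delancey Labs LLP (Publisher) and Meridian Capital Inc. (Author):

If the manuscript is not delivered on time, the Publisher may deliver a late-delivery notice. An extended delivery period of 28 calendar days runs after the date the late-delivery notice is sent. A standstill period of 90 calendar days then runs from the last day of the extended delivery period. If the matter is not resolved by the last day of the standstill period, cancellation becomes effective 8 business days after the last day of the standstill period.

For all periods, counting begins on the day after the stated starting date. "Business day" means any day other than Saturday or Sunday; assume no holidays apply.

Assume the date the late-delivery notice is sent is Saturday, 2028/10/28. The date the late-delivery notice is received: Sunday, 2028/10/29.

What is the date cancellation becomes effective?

Adding 28 calendar days to 2028/10/28 gives 2028/11/25, which is the last day of the extended delivery period.
The last day of the standstill period: 2028/11/25 + 90 days = 2029/02/23.
From Friday, 2029/02/23, 8 business days (Feb 26, Feb 27, Feb 28, Mar 1, Mar 2, Mar 5, Mar 6, Mar 7, skipping weekends) brings us to Wednesday, 2029/03/07, which is the date cancellation becomes effective.

2029/03/07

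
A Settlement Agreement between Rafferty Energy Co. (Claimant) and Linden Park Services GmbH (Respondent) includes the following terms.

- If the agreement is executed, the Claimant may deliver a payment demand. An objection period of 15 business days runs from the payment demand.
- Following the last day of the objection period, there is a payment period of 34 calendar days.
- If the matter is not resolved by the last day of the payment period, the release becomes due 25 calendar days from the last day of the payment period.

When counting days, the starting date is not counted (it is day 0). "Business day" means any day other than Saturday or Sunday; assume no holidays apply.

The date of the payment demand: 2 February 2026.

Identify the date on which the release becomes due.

The last day of the objection period: 15 business days after Monday, 2 February 2026, skipping weekends — Feb 3, Feb 4, Feb 5, Feb 6, …, Feb 19, Feb 20, Feb 23 — lands on Monday, 23 February 2026.
The last day of the payment period: 34 calendar days after 23 February 2026 is 29 March 2026.
The date on which the release becomes due: 25 calendar days after 29 March 2026 is 23 April 2026.

23 April 2026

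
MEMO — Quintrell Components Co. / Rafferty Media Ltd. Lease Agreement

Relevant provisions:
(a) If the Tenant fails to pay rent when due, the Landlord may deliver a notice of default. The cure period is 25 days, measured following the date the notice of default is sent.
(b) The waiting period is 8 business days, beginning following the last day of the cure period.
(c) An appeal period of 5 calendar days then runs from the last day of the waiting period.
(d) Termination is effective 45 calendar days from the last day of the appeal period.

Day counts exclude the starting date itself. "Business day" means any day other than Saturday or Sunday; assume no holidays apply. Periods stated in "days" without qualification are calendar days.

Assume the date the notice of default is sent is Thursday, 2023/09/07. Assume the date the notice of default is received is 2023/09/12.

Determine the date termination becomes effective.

2023/12/01

Adding 25 calendar days to 2023/09/07 gives 2023/10/02, which is the last day of the cure period.
From Monday, 2023/10/02, 8 business days (Oct 3, Oct 4, Oct 5, Oct 6, Oct 9, Oct 10, Oct 11, Oct 12, skipping weekends) brings us to Thursday, 2023/10/12, which is the last day of the waiting period.
The last day of the appeal period: 5 calendar days after 2023/10/12 is 2023/10/17.
Adding 45 calendar days to 2023/10/17 gives 2023/12/01, which is the date termination becomes effective.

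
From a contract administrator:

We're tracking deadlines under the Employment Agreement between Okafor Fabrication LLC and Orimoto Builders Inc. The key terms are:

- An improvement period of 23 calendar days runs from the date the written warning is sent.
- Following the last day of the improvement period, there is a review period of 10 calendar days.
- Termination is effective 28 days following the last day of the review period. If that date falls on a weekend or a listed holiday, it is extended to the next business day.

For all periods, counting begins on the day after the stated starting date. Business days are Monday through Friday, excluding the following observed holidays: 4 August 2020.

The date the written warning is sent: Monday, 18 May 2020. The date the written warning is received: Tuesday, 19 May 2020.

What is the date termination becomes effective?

20 July 2020

The last day of the improvement period: 18 May 2020 + 23 days = 10 June 2020.
The last day of the review period: 10 June 2020 + 10 days = 20 June 2020.
Adding 28 calendar days to 20 June 2020 gives 18 July 2020, which is the date termination becomes effective. That falls on a Saturday, so it rolls to the next business day, Monday, 20 July 2020.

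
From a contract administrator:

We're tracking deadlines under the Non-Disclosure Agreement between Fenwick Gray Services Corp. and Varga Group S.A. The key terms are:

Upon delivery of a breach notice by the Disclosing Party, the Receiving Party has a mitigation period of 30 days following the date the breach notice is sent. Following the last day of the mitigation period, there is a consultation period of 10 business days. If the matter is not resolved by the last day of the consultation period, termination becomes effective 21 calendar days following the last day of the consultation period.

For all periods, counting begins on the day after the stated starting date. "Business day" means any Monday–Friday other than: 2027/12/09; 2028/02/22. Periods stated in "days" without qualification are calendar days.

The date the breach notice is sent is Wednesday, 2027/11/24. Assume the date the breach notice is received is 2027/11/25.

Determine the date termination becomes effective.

The last day of the mitigation period: 2027/11/24 + 30 days = 2027/12/24.
The last day of the consultation period: counting 10 business days from Friday, 2027/12/24 (Dec 27, Dec 28, Dec 29, Dec 30, Dec 31, Jan 3, Jan 4, Jan 5, Jan 6, Jan 7, skipping weekends) reaches Friday, 2028/01/07.
Adding 21 calendar days to 2028/01/07 gives 2028/01/28, which is the date termination becomes effective.

2028/01/28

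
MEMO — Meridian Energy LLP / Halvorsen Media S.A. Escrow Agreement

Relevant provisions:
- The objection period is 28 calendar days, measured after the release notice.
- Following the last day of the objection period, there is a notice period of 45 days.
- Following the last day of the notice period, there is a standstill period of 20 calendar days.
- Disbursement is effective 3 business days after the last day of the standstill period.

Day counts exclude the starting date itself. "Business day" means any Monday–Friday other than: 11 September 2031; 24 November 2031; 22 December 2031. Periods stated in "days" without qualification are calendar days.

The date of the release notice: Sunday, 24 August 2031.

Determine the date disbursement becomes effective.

Adding 28 calendar days to 24 August 2031 gives 21 September 2031, which is the last day of the objection period.
The last day of the notice period: 21 September 2031 + 45 days = 5 November 2031.
The last day of the standstill period: 20 calendar days after 5 November 2031 is 25 November 2031.
The date disbursement becomes effective: counting 3 business days from Tuesday, 25 November 2031 (Nov 26, Nov 27, Nov 28, skipping weekends) reaches Friday, 28 November 2031.

28 November 2031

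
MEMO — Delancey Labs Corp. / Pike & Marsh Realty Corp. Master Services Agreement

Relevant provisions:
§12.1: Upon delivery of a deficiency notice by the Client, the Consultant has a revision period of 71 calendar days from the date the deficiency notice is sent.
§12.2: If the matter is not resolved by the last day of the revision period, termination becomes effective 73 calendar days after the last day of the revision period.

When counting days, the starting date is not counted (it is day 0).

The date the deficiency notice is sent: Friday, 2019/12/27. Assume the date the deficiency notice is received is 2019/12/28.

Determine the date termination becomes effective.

2020/05/19

The last day of the revision period: 2019/12/27 + 71 days = 2020/03/07.
Adding 73 calendar days to 2020/03/07 gives 2020/05/19, which is the date termination becomes effective.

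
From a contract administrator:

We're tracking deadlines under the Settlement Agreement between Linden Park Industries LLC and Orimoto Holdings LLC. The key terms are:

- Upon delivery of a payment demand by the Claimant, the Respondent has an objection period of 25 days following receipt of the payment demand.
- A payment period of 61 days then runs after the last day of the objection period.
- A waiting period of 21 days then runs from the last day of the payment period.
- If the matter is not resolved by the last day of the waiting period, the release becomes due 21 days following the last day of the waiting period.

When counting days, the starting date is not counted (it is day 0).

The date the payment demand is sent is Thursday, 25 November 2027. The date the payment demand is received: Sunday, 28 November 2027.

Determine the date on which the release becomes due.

Adding 25 calendar days to 28 November 2027 gives 23 December 2027, which is the last day of the objection period.
The last day of the payment period: 61 calendar days after 23 December 2027 is 22 February 2028.
The last day of the waiting period: 21 calendar days after 22 February 2028 is 14 March 2028.
Adding 21 calendar days to 14 March 2028 gives 4 April 2028, which is the date on which the release becomes due.

4 April 2028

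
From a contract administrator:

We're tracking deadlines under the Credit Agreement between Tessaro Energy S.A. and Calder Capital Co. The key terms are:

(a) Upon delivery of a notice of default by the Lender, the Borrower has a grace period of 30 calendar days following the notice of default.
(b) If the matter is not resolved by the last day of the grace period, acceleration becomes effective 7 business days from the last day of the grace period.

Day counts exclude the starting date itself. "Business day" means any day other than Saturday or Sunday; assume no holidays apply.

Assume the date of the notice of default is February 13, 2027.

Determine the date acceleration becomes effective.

The last day of the grace period: 30 calendar days after February 13, 2027 is March 15, 2027.
From Monday, March 15, 2027, 7 business days (Mar 16, Mar 17, Mar 18, Mar 19, Mar 22, Mar 23, Mar 24, skipping weekends) brings us to Wednesday, March 24, 2027, which is the date acceleration becomes effective.

March 24, 2027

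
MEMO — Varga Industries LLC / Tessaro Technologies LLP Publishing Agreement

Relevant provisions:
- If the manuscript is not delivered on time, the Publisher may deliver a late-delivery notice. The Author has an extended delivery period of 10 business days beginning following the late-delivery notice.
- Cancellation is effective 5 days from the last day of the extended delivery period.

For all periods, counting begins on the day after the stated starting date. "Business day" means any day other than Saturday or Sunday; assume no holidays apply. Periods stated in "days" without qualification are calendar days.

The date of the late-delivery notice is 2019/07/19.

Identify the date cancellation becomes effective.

2019/08/07

The last day of the extended delivery period: 10 business days after Friday, 2019/07/19, skipping weekends — Jul 22, Jul 23, Jul 24, Jul 25, Jul 26, Jul 29, Jul 30, Jul 31, Aug 1, Aug 2 — lands on Friday, 2019/08/02.
Adding 5 calendar days to 2019/08/02 gives 2019/08/07, which is the date cancellation becomes effective.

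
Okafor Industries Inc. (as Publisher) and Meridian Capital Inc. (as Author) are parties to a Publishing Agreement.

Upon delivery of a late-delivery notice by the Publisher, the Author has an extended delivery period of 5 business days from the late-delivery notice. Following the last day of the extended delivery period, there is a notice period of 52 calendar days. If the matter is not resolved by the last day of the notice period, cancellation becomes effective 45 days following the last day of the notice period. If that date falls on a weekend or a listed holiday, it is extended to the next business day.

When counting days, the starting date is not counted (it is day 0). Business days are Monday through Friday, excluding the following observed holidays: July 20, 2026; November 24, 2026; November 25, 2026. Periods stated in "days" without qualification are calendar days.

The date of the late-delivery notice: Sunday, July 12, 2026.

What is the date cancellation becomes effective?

The last day of the extended delivery period: counting 5 business days from Sunday, July 12, 2026 (Jul 13, Jul 14, Jul 15, Jul 16, Jul 17, skipping weekends) reaches Friday, July 17, 2026.
The last day of the notice period: July 17, 2026 + 52 days = September 7, 2026.
The date cancellation becomes effective: 45 calendar days after September 7, 2026 is October 22, 2026. October 22, 2026 is a Thursday and is not a listed holiday, so no roll-forward applies.

October 22, 2026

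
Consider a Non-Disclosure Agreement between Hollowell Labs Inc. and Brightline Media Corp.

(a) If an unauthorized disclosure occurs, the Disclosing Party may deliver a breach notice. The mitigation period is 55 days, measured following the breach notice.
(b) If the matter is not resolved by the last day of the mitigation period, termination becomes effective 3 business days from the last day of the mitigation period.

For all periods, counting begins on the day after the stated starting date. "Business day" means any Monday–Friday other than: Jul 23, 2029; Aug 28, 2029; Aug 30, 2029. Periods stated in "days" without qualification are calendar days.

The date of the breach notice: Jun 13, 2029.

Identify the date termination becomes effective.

Aug 10, 2029

Adding 55 calendar days to Jun 13, 2029 gives Aug 7, 2029, which is the last day of the mitigation period.
The date termination becomes effective: counting 3 business days from Tuesday, Aug 7, 2029 (Aug 8, Aug 9, Aug 10, skipping weekends) reaches Friday, Aug 10, 2029.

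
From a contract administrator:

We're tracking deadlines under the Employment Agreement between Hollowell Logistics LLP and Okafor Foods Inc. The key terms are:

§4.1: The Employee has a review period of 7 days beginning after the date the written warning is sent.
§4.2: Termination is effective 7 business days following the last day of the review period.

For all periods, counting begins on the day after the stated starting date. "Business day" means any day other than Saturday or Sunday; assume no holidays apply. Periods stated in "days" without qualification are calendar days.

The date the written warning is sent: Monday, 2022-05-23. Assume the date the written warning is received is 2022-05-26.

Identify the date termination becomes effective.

The last day of the review period: 7 calendar days after 2022-05-23 is 2022-05-30.
The date termination becomes effective: counting 7 business days from Monday, 2022-05-30 (May 31, Jun 1, Jun 2, Jun 3, Jun 6, Jun 7, Jun 8, skipping weekends) reaches Wednesday, 2022-06-08.

2022-06-08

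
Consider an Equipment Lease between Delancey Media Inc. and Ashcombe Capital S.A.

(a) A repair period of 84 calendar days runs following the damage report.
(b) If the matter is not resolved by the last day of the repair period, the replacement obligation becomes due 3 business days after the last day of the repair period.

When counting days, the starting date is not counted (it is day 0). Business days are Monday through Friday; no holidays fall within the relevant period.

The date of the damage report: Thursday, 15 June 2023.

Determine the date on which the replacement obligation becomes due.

12 September 2023

The last day of the repair period: 84 calendar days after 15 June 2023 is 7 September 2023.
The date on which the replacement obligation becomes due: 3 business days after Thursday, 7 September 2023, skipping weekends — Sep 8, Sep 11, Sep 12 — lands on Tuesday, 12 September 2023.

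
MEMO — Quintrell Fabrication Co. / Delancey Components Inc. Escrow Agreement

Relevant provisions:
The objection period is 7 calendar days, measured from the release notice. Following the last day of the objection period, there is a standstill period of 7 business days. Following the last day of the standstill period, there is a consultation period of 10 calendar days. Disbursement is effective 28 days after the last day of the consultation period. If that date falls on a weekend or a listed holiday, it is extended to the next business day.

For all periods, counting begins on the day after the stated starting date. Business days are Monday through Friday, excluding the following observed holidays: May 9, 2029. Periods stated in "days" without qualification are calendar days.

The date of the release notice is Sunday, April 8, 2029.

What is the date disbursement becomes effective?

Adding 7 calendar days to April 8, 2029 gives April 15, 2029, which is the last day of the objection period.
The last day of the standstill period: 7 business days after Sunday, April 15, 2029, skipping weekends — Apr 16, Apr 17, Apr 18, Apr 19, Apr 20, Apr 23, Apr 24 — lands on Tuesday, April 24, 2029.
The last day of the consultation period: 10 calendar days after April 24, 2029 is May 4, 2029.
The date disbursement becomes effective: 28 calendar days after May 4, 2029 is June 1, 2029. June 1, 2029 is a Friday and is not a listed holiday, so no roll-forward applies.

June 1, 2029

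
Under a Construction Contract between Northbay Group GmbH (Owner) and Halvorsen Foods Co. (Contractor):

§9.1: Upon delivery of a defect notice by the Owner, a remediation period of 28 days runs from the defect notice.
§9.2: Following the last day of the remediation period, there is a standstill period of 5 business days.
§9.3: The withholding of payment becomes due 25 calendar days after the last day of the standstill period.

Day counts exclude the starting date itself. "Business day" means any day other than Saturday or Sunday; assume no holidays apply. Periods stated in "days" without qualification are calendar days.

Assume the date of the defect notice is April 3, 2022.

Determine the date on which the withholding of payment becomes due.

May 31, 2022

The last day of the remediation period: April 3, 2022 + 28 days = May 1, 2022.
The last day of the standstill period: counting 5 business days from Sunday, May 1, 2022 (May 2, May 3, May 4, May 5, May 6, skipping weekends) reaches Friday, May 6, 2022.
Adding 25 calendar days to May 6, 2022 gives May 31, 2022, which is the date on which the withholding of payment becomes due.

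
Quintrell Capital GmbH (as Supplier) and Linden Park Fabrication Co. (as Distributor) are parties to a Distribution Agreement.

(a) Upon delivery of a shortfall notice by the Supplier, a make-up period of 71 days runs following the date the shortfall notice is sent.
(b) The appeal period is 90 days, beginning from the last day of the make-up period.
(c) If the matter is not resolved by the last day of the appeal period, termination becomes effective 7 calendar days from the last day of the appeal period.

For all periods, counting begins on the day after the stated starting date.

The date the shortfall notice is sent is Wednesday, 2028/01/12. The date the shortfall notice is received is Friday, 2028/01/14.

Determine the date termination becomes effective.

The last day of the make-up period: 2028/01/12 + 71 days = 2028/03/23.
The last day of the appeal period: 2028/03/23 + 90 days = 2028/06/21.
Adding 7 calendar days to 2028/06/21 gives 2028/06/28, which is the date termination becomes effective.

2028/06/28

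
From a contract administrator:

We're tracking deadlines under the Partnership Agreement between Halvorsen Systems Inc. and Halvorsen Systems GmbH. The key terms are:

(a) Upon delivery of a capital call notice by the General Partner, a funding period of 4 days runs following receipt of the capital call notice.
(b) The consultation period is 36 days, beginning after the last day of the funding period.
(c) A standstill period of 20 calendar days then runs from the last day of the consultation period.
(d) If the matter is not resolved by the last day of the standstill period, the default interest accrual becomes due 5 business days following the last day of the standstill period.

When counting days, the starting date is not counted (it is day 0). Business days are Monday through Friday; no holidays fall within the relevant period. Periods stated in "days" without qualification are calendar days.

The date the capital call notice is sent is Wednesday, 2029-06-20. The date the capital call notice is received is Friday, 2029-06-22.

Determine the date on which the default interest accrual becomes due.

2029-08-28

The last day of the funding period: 4 calendar days after 2029-06-22 is 2029-06-26.
Adding 36 calendar days to 2029-06-26 gives 2029-08-01, which is the last day of the consultation period.
The last day of the standstill period: 2029-08-01 + 20 days = 2029-08-21.
From Tuesday, 2029-08-21, 5 business days (Aug 22, Aug 23, Aug 24, Aug 27, Aug 28, skipping weekends) brings us to Tuesday, 2029-08-28, which is the date on which the default interest accrual becomes due.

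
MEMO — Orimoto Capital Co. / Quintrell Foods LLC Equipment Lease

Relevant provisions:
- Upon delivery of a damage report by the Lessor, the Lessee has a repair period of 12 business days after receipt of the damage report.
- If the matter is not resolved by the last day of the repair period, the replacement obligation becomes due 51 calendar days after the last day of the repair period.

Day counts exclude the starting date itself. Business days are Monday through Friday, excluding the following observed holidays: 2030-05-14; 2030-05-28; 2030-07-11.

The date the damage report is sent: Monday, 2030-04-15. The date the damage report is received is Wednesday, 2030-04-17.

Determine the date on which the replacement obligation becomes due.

2030-06-23

The last day of the repair period: counting 12 business days from Wednesday, 2030-04-17 (Apr 18, Apr 19, Apr 22, Apr 23, …, May 1, May 2, May 3, skipping weekends) reaches Friday, 2030-05-03.
The date on which the replacement obligation becomes due: 51 calendar days after 2030-05-03 is 2030-06-23.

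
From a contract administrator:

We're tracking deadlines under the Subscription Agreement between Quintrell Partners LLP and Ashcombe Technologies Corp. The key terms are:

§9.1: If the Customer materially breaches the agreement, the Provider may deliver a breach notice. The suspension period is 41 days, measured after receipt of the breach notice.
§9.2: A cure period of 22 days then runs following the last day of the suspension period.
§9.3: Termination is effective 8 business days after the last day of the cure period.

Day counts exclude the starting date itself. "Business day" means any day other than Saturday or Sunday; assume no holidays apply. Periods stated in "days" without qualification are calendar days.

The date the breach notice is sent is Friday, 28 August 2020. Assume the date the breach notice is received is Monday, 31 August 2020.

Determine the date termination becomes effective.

12 November 2020

The last day of the suspension period: 31 August 2020 + 41 days = 11 October 2020.
Adding 22 calendar days to 11 October 2020 gives 2 November 2020, which is the last day of the cure period.
The date termination becomes effective: 8 business days after Monday, 2 November 2020, skipping weekends — Nov 3, Nov 4, Nov 5, Nov 6, Nov 9, Nov 10, Nov 11, Nov 12 — lands on Thursday, 12 November 2020.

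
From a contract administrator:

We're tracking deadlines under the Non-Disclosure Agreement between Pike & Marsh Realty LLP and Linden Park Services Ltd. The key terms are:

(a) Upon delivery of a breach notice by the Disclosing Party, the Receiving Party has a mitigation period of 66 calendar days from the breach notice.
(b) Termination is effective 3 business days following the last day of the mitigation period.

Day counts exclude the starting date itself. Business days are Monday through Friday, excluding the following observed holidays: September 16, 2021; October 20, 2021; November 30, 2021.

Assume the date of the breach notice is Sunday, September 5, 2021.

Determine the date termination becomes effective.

Adding 66 calendar days to September 5, 2021 gives November 10, 2021, which is the last day of the mitigation period.
From Wednesday, November 10, 2021, 3 business days (Nov 11, Nov 12, Nov 15, skipping weekends) brings us to Monday, November 15, 2021, which is the date termination becomes effective.

November 15, 2021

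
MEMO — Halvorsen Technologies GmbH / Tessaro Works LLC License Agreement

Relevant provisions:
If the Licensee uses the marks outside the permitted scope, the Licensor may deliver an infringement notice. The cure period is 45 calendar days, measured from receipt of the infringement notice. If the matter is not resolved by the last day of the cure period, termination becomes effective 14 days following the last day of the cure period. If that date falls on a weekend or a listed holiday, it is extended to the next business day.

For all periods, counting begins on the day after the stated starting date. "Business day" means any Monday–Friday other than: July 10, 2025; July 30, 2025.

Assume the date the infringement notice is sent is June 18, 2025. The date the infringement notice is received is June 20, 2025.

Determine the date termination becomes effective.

August 18, 2025

The last day of the cure period: 45 calendar days after June 20, 2025 is August 4, 2025.
Adding 14 calendar days to August 4, 2025 gives August 18, 2025, which is the date termination becomes effective. August 18, 2025 is a Monday and is not a listed holiday, so no roll-forward applies.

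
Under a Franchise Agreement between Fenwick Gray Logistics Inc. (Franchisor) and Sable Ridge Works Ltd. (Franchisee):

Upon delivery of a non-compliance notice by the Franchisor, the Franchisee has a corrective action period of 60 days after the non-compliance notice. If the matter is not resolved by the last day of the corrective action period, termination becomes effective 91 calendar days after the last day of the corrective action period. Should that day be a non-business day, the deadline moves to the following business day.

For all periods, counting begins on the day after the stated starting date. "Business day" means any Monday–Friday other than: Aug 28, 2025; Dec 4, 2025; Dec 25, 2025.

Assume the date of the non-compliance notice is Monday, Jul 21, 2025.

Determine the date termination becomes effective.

The last day of the corrective action period: Jul 21, 2025 + 60 days = Sep 19, 2025.
The date termination becomes effective: 91 calendar days after Sep 19, 2025 is Dec 19, 2025. Dec 19, 2025 is a Friday and is not a listed holiday, so no roll-forward applies.

Dec 19, 2025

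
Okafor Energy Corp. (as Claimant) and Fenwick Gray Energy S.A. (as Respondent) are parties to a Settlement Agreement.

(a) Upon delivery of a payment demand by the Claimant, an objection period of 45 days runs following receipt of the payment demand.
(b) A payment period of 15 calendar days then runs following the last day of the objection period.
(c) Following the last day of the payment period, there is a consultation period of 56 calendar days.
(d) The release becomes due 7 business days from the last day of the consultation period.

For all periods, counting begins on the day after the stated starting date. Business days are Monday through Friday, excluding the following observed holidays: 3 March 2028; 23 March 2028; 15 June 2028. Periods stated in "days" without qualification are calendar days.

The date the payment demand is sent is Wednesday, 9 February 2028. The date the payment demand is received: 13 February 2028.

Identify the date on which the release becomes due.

20 June 2028

The last day of the objection period: 45 calendar days after 13 February 2028 is 29 March 2028.
The last day of the payment period: 29 March 2028 + 15 days = 13 April 2028.
Adding 56 calendar days to 13 April 2028 gives 8 June 2028, which is the last day of the consultation period.
The date on which the release becomes due: counting 7 business days from Thursday, 8 June 2028 (Jun 9, Jun 12, Jun 13, Jun 14, Jun 16, Jun 19, Jun 20, skipping weekends and the listed holiday on Jun 15) reaches Tuesday, 20 June 2028.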